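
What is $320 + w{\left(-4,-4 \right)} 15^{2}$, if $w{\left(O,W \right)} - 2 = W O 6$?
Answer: $22370$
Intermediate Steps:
$w{\left(O,W \right)} = 2 + 6 O W$ ($w{\left(O,W \right)} = 2 + W O 6 = 2 + O W 6 = 2 + 6 O W$)
$320 + w{\left(-4,-4 \right)} 15^{2} = 320 + \left(2 + 6 \left(-4\right) \left(-4\right)\right) 15^{2} = 320 + \left(2 + 96\right) 225 = 320 + 98 \cdot 225 = 320 + 22050 = 22370$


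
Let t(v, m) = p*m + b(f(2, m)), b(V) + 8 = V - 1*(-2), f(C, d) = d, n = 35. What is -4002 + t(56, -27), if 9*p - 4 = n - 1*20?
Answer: -4092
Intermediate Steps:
b(V) = -6 + V (b(V) = -8 + (V - 1*(-2)) = -8 + (V + 2) = -8 + (2 + V) = -6 + V)
p = 19/9 (p = 4/9 + (35 - 1*20)/9 = 4/9 + (35 - 20)/9 = 4/9 + (1/9)*15 = 4/9 + 5/3 = 19/9 ≈ 2.1111)
t(v, m) = -6 + 28*m/9 (t(v, m) = 19*m/9 + (-6 + m) = -6 + 28*m/9)
-4002 + t(56, -27) = -4002 + (-6 + (28/9)*(-27)) = -4002 + (-6 - 84) = -4002 - 90 = -4092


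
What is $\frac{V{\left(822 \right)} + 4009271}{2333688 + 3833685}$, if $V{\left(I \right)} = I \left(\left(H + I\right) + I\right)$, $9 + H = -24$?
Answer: $\frac{5333513}{6167373} \approx 0.86479$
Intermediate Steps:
$H = -33$ ($H = -9 - 24 = -33$)
$V{\left(I \right)} = I \left(-33 + 2 I\right)$ ($V{\left(I \right)} = I \left(\left(-33 + I\right) + I\right) = I \left(-33 + 2 I\right)$)
$\frac{V{\left(822 \right)} + 4009271}{2333688 + 3833685} = \frac{822 \left(-33 + 2 \cdot 822\right) + 4009271}{2333688 + 3833685} = \frac{822 \left(-33 + 1644\right) + 4009271}{6167373} = \left(822 \cdot 1611 + 4009271\right) \frac{1}{6167373} = \left(1324242 + 4009271\right) \frac{1}{6167373} = 5333513 \cdot \frac{1}{6167373} = \frac{5333513}{6167373}$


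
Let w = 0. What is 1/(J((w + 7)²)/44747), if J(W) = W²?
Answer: 44747/2401 ≈ 18.637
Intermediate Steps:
1/(J((w + 7)²)/44747) = 1/(((0 + 7)²)²/44747) = 1/((7²)²*(1/44747)) = 1/(49²*(1/44747)) = 1/(2401*(1/44747)) = 1/(2401/44747) = 44747/2401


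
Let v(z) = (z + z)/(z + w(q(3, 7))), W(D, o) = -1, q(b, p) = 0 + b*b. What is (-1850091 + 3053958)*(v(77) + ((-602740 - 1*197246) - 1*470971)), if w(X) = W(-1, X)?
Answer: -58142308549563/38 ≈ -1.5301e+12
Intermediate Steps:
q(b, p) = b² (q(b, p) = 0 + b² = b²)
w(X) = -1
v(z) = 2*z/(-1 + z) (v(z) = (z + z)/(z - 1) = (2*z)/(-1 + z) = 2*z/(-1 + z))
(-1850091 + 3053958)*(v(77) + ((-602740 - 1*197246) - 1*470971)) = (-1850091 + 3053958)*(2*77/(-1 + 77) + ((-602740 - 1*197246) - 1*470971)) = 1203867*(2*77/76 + ((-602740 - 197246) - 470971)) = 1203867*(2*77*(1/76) + (-799986 - 470971)) = 1203867*(77/38 - 1270957) = 1203867*(-48296289/38) = -58142308549563/38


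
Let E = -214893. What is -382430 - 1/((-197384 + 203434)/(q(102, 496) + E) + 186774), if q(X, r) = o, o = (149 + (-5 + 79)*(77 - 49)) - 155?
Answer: -15201800560489467/39750544048 ≈ -3.8243e+5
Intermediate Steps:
o = 2066 (o = (149 + 74*28) - 155 = (149 + 2072) - 155 = 2221 - 155 = 2066)
q(X, r) = 2066
-382430 - 1/((-197384 + 203434)/(q(102, 496) + E) + 186774) = -382430 - 1/((-197384 + 203434)/(2066 - 214893) + 186774) = -382430 - 1/(6050/(-212827) + 186774) = -382430 - 1/(6050*(-1/212827) + 186774) = -382430 - 1/(-6050/212827 + 186774) = -382430 - 1/39750544048/212827 = -382430 - 1*212827/39750544048 = -382430 - 212827/39750544048 = -15201800560489467/39750544048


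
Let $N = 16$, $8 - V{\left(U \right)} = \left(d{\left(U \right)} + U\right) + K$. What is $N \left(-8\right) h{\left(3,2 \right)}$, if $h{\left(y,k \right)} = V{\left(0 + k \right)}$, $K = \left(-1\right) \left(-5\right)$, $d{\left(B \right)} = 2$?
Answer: $128$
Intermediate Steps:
$K = 5$
$V{\left(U \right)} = 1 - U$ ($V{\left(U \right)} = 8 - \left(\left(2 + U\right) + 5\right) = 8 - \left(7 + U\right) = 1 - U$)
$h{\left(y,k \right)} = 1 - k$ ($h{\left(y,k \right)} = 1 - \left(0 + k\right) = 1 - k$)
$N \left(-8\right) h{\left(3,2 \right)} = 16 \left(-8\right) \left(1 - 2\right) = - 128 \left(1 - 2\right) = \left(-128\right) \left(-1\right) = 128$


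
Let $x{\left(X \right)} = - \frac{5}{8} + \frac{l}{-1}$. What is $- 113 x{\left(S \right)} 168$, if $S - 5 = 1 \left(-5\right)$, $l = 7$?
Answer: $144753$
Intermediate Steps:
$S = 0$ ($S = 5 + 1 \left(-5\right) = 5 - 5 = 0$)
$x{\left(X \right)} = - \frac{61}{8}$ ($x{\left(X \right)} = - \frac{5}{8} + \frac{7}{-1} = \left(-5\right) \frac{1}{8} + 7 \left(-1\right) = - \frac{5}{8} - 7 = - \frac{61}{8}$)
$- 113 x{\left(S \right)} 168 = \left(-113\right) \left(- \frac{61}{8}\right) 168 = \frac{6893}{8} \cdot 168 = 144753$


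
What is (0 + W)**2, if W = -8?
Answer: 64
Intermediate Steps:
(0 + W)**2 = (0 - 8)**2 = (-8)**2 = 64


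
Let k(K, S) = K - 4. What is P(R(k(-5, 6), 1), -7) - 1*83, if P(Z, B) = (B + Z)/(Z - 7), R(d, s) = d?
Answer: -82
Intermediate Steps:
k(K, S) = -4 + K
P(Z, B) = (B + Z)/(-7 + Z)
P(R(k(-5, 6), 1), -7) - 1*83 = (-7 + (-4 - 5))/(-7 + (-4 - 5)) - 1*83 = (-7 - 9)/(-7 - 9) - 83 = -16/(-16) - 83 = -1/16*(-16) - 83 = 1 - 83 = -82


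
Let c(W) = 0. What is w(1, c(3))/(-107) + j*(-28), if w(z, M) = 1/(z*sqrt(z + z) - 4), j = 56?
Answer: -1174430/749 + sqrt(2)/1498 ≈ -1568.0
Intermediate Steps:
w(z, M) = 1/(-4 + sqrt(2)*z**(3/2)) (w(z, M) = 1/(z*sqrt(2*z) - 4) = 1/(z*(sqrt(2)*sqrt(z)) - 4) = 1/(sqrt(2)*z**(3/2) - 4) = 1/(-4 + sqrt(2)*z**(3/2)))
w(1, c(3))/(-107) + j*(-28) = 1/(-4 + sqrt(2)*1**(3/2)*(-107)) + 56*(-28) = -1/107/(-4 + sqrt(2)*1) - 1568 = -1/107/(-4 + sqrt(2)) - 1568 = -1/(107*(-4 + sqrt(2))) - 1568 = -1568 - 1/(107*(-4 + sqrt(2)))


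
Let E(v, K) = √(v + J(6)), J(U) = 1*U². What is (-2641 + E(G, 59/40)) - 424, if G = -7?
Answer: -3065 + √29 ≈ -3059.6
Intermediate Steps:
J(U) = U²
E(v, K) = √(36 + v) (E(v, K) = √(v + 6²) = √(v + 36) = √(36 + v))
(-2641 + E(G, 59/40)) - 424 = (-2641 + √(36 - 7)) - 424 = (-2641 + √29) - 424 = -3065 + √29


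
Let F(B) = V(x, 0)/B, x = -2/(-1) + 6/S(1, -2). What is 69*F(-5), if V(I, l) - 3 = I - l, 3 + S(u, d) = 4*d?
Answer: -3381/55 ≈ -61.473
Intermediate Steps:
S(u, d) = -3 + 4*d
x = 16/11 (x = -2/(-1) + 6/(-3 + 4*(-2)) = -2*(-1) + 6/(-3 - 8) = 2 + 6/(-11) = 2 + 6*(-1/11) = 2 - 6/11 = 16/11 ≈ 1.4545)
V(I, l) = 3 + I - l (V(I, l) = 3 + (I - l) = 3 + I - l)
F(B) = 49/(11*B) (F(B) = (3 + 16/11 - 1*0)/B = (3 + 16/11 + 0)/B = 49/(11*B))
69*F(-5) = 69*((49/11)/(-5)) = 69*((49/11)*(-⅕)) = 69*(-49/55) = -3381/55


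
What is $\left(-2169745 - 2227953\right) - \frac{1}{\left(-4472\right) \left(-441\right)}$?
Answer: $- \frac{8672928906097}{1972152} \approx -4.3977 \cdot 10^{6}$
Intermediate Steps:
$\left(-2169745 - 2227953\right) - \frac{1}{\left(-4472\right) \left(-441\right)} = -4397698 - \frac{1}{1972152} = - \frac{8672928906097}{1972152}$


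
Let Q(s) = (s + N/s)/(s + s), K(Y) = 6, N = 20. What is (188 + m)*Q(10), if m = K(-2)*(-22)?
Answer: 168/5 ≈ 33.600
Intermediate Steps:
m = -132 (m = 6*(-22) = -132)
Q(s) = (s + 20/s)/(2*s) (Q(s) = (s + 20/s)/(s + s) = (s + 20/s)/((2*s)) = (s + 20/s)*(1/(2*s)) = (s + 20/s)/(2*s))
(188 + m)*Q(10) = (188 - 132)*(1/2 + 10/10**2) = 56*(1/2 + 10*(1/100)) = 56*(1/2 + 1/10) = 56*(3/5) = 168/5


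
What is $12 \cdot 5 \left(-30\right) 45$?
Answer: $-81000$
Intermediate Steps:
$12 \cdot 5 \left(-30\right) 45 = 60 \left(-30\right) 45 = \left(-1800\right) 45 = -81000$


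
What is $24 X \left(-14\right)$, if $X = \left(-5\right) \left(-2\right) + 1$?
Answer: $-3696$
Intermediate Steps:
$X = 11$ ($X = 10 + 1 = 11$)
$24 X \left(-14\right) = 24 \cdot 11 \left(-14\right) = 264 \left(-14\right) = -3696$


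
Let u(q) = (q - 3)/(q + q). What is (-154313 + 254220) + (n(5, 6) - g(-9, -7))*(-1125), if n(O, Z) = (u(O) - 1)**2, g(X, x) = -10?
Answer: 87937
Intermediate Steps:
u(q) = (-3 + q)/(2*q) (u(q) = (-3 + q)/((2*q)) = (-3 + q)*(1/(2*q)) = (-3 + q)/(2*q))
n(O, Z) = (-1 + (-3 + O)/(2*O))**2 (n(O, Z) = ((-3 + O)/(2*O) - 1)**2 = (-1 + (-3 + O)/(2*O))**2)
(-154313 + 254220) + (n(5, 6) - g(-9, -7))*(-1125) = (-154313 + 254220) + ((1/4)*(3 + 5)**2/5**2 - 1*(-10))*(-1125) = 99907 + ((1/4)*(1/25)*8**2 + 10)*(-1125) = 99907 + ((1/4)*(1/25)*64 + 10)*(-1125) = 99907 + (16/25 + 10)*(-1125) = 99907 + (266/25)*(-1125) = 99907 - 11970 = 87937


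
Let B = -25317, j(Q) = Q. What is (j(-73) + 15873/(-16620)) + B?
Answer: -140665891/5540 ≈ -25391.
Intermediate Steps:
(j(-73) + 15873/(-16620)) + B = (-73 + 15873/(-16620)) - 25317 = (-73 + 15873*(-1/16620)) - 25317 = (-73 - 5291/5540) - 25317 = -409711/5540 - 25317 = -140665891/5540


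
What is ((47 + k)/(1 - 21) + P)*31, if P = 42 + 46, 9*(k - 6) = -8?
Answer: 476501/180 ≈ 2647.2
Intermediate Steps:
k = 46/9 (k = 6 + (1/9)*(-8) = 6 - 8/9 = 46/9 ≈ 5.1111)
P = 88
((47 + k)/(1 - 21) + P)*31 = ((47 + 46/9)/(1 - 21) + 88)*31 = ((469/9)/(-20) + 88)*31 = ((469/9)*(-1/20) + 88)*31 = (-469/180 + 88)*31 = (15371/180)*31 = 476501/180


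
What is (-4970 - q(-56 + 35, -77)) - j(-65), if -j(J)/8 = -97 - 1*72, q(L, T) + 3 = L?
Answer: -6298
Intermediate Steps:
q(L, T) = -3 + L
j(J) = 1352 (j(J) = -8*(-97 - 1*72) = -8*(-97 - 72) = -8*(-169) = 1352)
(-4970 - q(-56 + 35, -77)) - j(-65) = (-4970 - (-3 + (-56 + 35))) - 1*1352 = (-4970 - (-3 - 21)) - 1352 = (-4970 - 1*(-24)) - 1352 = (-4970 + 24) - 1352 = -4946 - 1352 = -6298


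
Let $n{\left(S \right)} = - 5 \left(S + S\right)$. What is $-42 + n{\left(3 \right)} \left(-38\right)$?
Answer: $1098$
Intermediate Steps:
$n{\left(S \right)} = - 10 S$ ($n{\left(S \right)} = - 5 \cdot 2 S = - 10 S$)
$-42 + n{\left(3 \right)} \left(-38\right) = -42 + \left(-10\right) 3 \left(-38\right) = -42 - -1140 = -42 + 1140 = 1098$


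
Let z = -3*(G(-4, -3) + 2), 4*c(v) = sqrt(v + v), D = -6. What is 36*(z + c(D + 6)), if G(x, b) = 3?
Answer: -540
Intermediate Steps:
c(v) = sqrt(2)*sqrt(v)/4 (c(v) = sqrt(v + v)/4 = sqrt(2*v)/4 = (sqrt(2)*sqrt(v))/4 = sqrt(2)*sqrt(v)/4)
z = -15 (z = -3*(3 + 2) = -3*5 = -15)
36*(z + c(D + 6)) = 36*(-15 + sqrt(2)*sqrt(-6 + 6)/4) = 36*(-15 + sqrt(2)*sqrt(0)/4) = 36*(-15 + (1/4)*sqrt(2)*0) = 36*(-15 + 0) = 36*(-15) = -540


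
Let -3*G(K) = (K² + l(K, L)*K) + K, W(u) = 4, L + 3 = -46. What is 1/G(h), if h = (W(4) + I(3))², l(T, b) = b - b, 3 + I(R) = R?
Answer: -3/272 ≈ -0.011029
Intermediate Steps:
L = -49 (L = -3 - 46 = -49)
I(R) = -3 + R
l(T, b) = 0
h = 16 (h = (4 + (-3 + 3))² = (4 + 0)² = 4² = 16)
G(K) = -K/3 - K²/3 (G(K) = -((K² + 0*K) + K)/3 = -((K² + 0) + K)/3 = -(K² + K)/3 = -(K + K²)/3 = -K/3 - K²/3)
1/G(h) = 1/(-⅓*16*(1 + 16)) = 1/(-⅓*16*17) = 1/(-272/3) = -3/272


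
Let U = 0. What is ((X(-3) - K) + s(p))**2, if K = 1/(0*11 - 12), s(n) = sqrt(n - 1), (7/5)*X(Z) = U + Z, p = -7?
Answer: (173 - 168*I*sqrt(2))**2/7056 ≈ -3.7584 - 11.65*I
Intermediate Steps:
X(Z) = 5*Z/7 (X(Z) = 5*(0 + Z)/7 = 5*Z/7)
s(n) = sqrt(-1 + n)
K = -1/12 (K = 1/(0 - 12) = 1/(-12) = -1/12 ≈ -0.083333)
((X(-3) - K) + s(p))**2 = (((5/7)*(-3) - 1*(-1/12)) + sqrt(-1 - 7))**2 = ((-15/7 + 1/12) + sqrt(-8))**2 = (-173/84 + 2*I*sqrt(2))**2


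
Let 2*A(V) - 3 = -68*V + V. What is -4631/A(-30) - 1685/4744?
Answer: -4302803/868152 ≈ -4.9563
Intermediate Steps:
A(V) = 3/2 - 67*V/2 (A(V) = 3/2 + (-68*V + V)/2 = 3/2 + (-67*V)/2 = 3/2 - 67*V/2)
-4631/A(-30) - 1685/4744 = -4631/(3/2 - 67/2*(-30)) - 1685/4744 = -4631/(3/2 + 1005) - 1685*1/4744 = -4631/2013/2 - 1685/4744 = -4631*2/2013 - 1685/4744 = -842/183 - 1685/4744 = -4302803/868152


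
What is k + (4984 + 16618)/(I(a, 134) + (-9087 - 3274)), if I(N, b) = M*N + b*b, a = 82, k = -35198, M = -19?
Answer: -142072724/4037 ≈ -35193.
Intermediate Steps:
I(N, b) = b² - 19*N (I(N, b) = -19*N + b*b = -19*N + b² = b² - 19*N)
k + (4984 + 16618)/(I(a, 134) + (-9087 - 3274)) = -35198 + (4984 + 16618)/((134² - 19*82) + (-9087 - 3274)) = -35198 + 21602/((17956 - 1558) - 12361) = -35198 + 21602/(16398 - 12361) = -35198 + 21602/4037 = -142072724/4037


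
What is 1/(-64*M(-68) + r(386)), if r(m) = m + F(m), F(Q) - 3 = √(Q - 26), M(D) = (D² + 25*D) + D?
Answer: -36479/6653587133 - 6*√10/33267935665 ≈ -5.4832e-6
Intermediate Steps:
M(D) = D² + 26*D
F(Q) = 3 + √(-26 + Q) (F(Q) = 3 + √(Q - 26) = 3 + √(-26 + Q))
r(m) = 3 + m + √(-26 + m) (r(m) = m + (3 + √(-26 + m)) = 3 + m + √(-26 + m))
1/(-64*M(-68) + r(386)) = 1/(-(-4352)*(26 - 68) + (3 + 386 + √(-26 + 386))) = 1/(-(-4352)*(-42) + (3 + 386 + √360)) = 1/(-64*2856 + (3 + 386 + 6*√10)) = 1/(-182784 + (389 + 6*√10)) = 1/(-182395 + 6*√10)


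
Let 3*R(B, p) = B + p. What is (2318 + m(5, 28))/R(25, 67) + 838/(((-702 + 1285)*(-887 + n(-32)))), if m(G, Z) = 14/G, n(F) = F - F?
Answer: 4500407693/59468915 ≈ 75.677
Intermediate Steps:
n(F) = 0
R(B, p) = B/3 + p/3 (R(B, p) = (B + p)/3 = B/3 + p/3)
(2318 + m(5, 28))/R(25, 67) + 838/(((-702 + 1285)*(-887 + n(-32)))) = (2318 + 14/5)/((⅓)*25 + (⅓)*67) + 838/(((-702 + 1285)*(-887 + 0))) = (2318 + 14*(⅕))/(25/3 + 67/3) + 838/((583*(-887))) = (2318 + 14/5)/(92/3) + 838/(-517121) = (11604/5)*(3/92) + 838*(-1/517121) = 8703/115 - 838/517121 = 4500407693/59468915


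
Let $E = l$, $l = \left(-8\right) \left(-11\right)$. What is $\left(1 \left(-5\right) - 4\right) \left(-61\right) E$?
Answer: $48312$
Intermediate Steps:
$l = 88$
$E = 88$
$\left(1 \left(-5\right) - 4\right) \left(-61\right) E = \left(1 \left(-5\right) - 4\right) \left(-61\right) 88 = \left(-5 - 4\right) \left(-61\right) 88 = \left(-9\right) \left(-61\right) 88 = 549 \cdot 88 = 48312$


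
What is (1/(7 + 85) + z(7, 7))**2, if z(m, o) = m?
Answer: 416025/8464 ≈ 49.152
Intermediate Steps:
(1/(7 + 85) + z(7, 7))**2 = (1/(7 + 85) + 7)**2 = (1/92 + 7)**2 = (645/92)**2 = 416025/8464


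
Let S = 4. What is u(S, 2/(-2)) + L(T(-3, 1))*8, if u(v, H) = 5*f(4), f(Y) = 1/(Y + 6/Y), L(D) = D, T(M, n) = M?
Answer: -254/11 ≈ -23.091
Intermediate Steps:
u(v, H) = 10/11 (u(v, H) = 5*(4/(6 + 4**2)) = 5*(4/(6 + 16)) = 5*(4/22) = 5*(4*(1/22)) = 5*(2/11) = 10/11)
u(S, 2/(-2)) + L(T(-3, 1))*8 = 10/11 - 3*8 = 10/11 - 24 = -254/11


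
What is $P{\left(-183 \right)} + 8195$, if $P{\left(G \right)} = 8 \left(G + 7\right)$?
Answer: $6787$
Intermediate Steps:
$P{\left(G \right)} = 56 + 8 G$ ($P{\left(G \right)} = 8 \left(7 + G\right) = 56 + 8 G$)
$P{\left(-183 \right)} + 8195 = \left(56 + 8 \left(-183\right)\right) + 8195 = \left(56 - 1464\right) + 8195 = -1408 + 8195 = 6787$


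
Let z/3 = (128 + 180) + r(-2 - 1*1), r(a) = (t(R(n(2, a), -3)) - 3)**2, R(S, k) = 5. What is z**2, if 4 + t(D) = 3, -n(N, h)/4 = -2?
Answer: 944784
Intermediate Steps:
n(N, h) = 8 (n(N, h) = -4*(-2) = 8)
t(D) = -1 (t(D) = -4 + 3 = -1)
r(a) = 16 (r(a) = (-1 - 3)**2 = (-4)**2 = 16)
z = 972 (z = 3*((128 + 180) + 16) = 3*(308 + 16) = 3*324 = 972)
z**2 = 972**2 = 944784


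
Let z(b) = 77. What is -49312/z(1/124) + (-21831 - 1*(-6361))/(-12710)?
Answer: -62556433/97867 ≈ -639.20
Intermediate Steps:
-49312/z(1/124) + (-21831 - 1*(-6361))/(-12710) = -49312/77 + (-21831 - 1*(-6361))/(-12710) = -49312*1/77 + (-21831 + 6361)*(-1/12710) = -49312/77 - 15470*(-1/12710) = -49312/77 + 1547/1271 = -62556433/97867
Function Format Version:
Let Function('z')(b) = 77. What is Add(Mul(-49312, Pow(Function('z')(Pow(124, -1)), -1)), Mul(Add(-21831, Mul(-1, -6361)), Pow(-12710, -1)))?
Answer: Rational(-62556433, 97867) ≈ -639.20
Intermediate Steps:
Add(Mul(-49312, Pow(Function('z')(Pow(124, -1)), -1)), Mul(Add(-21831, Mul(-1, -6361)), Pow(-12710, -1))) = Add(Mul(-49312, Pow(77, -1)), Mul(Add(-21831, Mul(-1, -6361)), Pow(-12710, -1))) = Add(Mul(-49312, Rational(1, 77)), Mul(Add(-21831, 6361), Rational(-1, 12710))) = Add(Rational(-49312, 77), Mul(-15470, Rational(-1, 12710))) = Add(Rational(-49312, 77), Rational(1547, 1271)) = Rational(-62556433, 97867)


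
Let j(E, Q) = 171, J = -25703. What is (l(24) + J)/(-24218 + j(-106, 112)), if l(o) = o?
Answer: 25679/24047 ≈ 1.0679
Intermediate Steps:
(l(24) + J)/(-24218 + j(-106, 112)) = (24 - 25703)/(-24218 + 171) = -25679/(-24047) = -25679*(-1/24047) = 25679/24047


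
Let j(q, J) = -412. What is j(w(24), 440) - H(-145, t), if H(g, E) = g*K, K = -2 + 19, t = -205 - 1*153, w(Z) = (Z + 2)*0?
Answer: 2053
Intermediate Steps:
w(Z) = 0 (w(Z) = (2 + Z)*0 = 0)
t = -358 (t = -205 - 153 = -358)
K = 17
H(g, E) = 17*g (H(g, E) = g*17 = 17*g)
j(w(24), 440) - H(-145, t) = -412 - 17*(-145) = -412 - 1*(-2465) = -412 + 2465 = 2053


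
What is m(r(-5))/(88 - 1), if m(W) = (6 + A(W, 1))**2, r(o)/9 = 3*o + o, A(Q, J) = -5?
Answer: 1/87 ≈ 0.011494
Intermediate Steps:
r(o) = 36*o (r(o) = 9*(3*o + o) = 9*(4*o) = 36*o)
m(W) = 1 (m(W) = (6 - 5)**2 = 1**2 = 1)
m(r(-5))/(88 - 1) = 1/(88 - 1) = 1/87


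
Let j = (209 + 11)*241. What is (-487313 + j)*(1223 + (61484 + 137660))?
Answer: -87017985531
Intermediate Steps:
j = 53020 (j = 220*241 = 53020)
(-487313 + j)*(1223 + (61484 + 137660)) = (-487313 + 53020)*(1223 + (61484 + 137660)) = -434293*(1223 + 199144) = -434293*200367 = -87017985531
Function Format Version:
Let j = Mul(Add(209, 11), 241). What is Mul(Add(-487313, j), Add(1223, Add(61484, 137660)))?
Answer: -87017985531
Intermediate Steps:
j = 53020 (j = Mul(220, 241) = 53020)
Mul(Add(-487313, j), Add(1223, Add(61484, 137660))) = Mul(Add(-487313, 53020), Add(1223, Add(61484, 137660))) = Mul(-434293, Add(1223, 199144)) = Mul(-434293, 200367) = -87017985531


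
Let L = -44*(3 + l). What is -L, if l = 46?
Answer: 2156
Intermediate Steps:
L = -2156 (L = -44*(3 + 46) = -44*49 = -2156)
-L = -1*(-2156) = 2156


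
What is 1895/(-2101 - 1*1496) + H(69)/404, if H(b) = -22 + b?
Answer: -596521/1453188 ≈ -0.41049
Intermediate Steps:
1895/(-2101 - 1*1496) + H(69)/404 = 1895/(-2101 - 1*1496) + (-22 + 69)/404 = 1895/(-2101 - 1496) + 47*(1/404) = 1895/(-3597) + 47/404 = 1895*(-1/3597) + 47/404 = -1895/3597 + 47/404 = -596521/1453188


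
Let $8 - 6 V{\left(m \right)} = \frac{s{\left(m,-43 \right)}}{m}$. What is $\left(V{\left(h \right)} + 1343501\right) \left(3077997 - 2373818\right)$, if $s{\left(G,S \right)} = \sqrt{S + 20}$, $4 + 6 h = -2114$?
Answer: $\frac{2838198388753}{3} + \frac{704179 i \sqrt{23}}{2118} \approx 9.4607 \cdot 10^{11} + 1594.5 i$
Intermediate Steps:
$h = -353$ ($h = - \frac{2}{3} + \frac{1}{6} \left(-2114\right) = - \frac{2}{3} - \frac{1057}{3} = -353$)
$s{\left(G,S \right)} = \sqrt{20 + S}$
$V{\left(m \right)} = \frac{4}{3} - \frac{i \sqrt{23}}{6 m}$ ($V{\left(m \right)} = \frac{4}{3} - \frac{\sqrt{20 - 43} \frac{1}{m}}{6} = \frac{4}{3} - \frac{\sqrt{-23} \frac{1}{m}}{6} = \frac{4}{3} - \frac{i \sqrt{23} \frac{1}{m}}{6} = \frac{4}{3} - \frac{i \sqrt{23}}{6 m}$)
$\left(V{\left(h \right)} + 1343501\right) \left(3077997 - 2373818\right) = \left(\frac{8 \left(-353\right) - i \sqrt{23}}{6 \left(-353\right)} + 1343501\right) \left(3077997 - 2373818\right) = \left(\frac{1}{6} \left(- \frac{1}{353}\right) \left(-2824 - i \sqrt{23}\right) + 1343501\right) 704179 = \left(\left(\frac{4}{3} + \frac{i \sqrt{23}}{2118}\right) + 1343501\right) 704179 = \left(\frac{4030507}{3} + \frac{i \sqrt{23}}{2118}\right) 704179 = \frac{2838198388753}{3} + \frac{704179 i \sqrt{23}}{2118}$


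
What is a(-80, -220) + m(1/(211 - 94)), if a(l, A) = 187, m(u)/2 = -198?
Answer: -209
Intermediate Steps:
m(u) = -396 (m(u) = 2*(-198) = -396)
a(-80, -220) + m(1/(211 - 94)) = 187 - 396 = -209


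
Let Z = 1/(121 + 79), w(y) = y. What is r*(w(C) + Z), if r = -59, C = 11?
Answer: -129859/200 ≈ -649.29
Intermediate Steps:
Z = 1/200 ≈ 0.0050000
r*(w(C) + Z) = -59*(11 + 1/200) = -59*2201/200 = -129859/200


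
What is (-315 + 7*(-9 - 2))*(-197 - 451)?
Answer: 254016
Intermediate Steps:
(-315 + 7*(-9 - 2))*(-197 - 451) = (-315 + 7*(-11))*(-648) = (-315 - 77)*(-648) = -392*(-648) = 254016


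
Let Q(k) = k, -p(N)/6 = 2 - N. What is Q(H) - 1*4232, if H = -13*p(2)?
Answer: -4232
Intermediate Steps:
p(N) = -12 + 6*N (p(N) = -6*(2 - N) = -12 + 6*N)
H = 0 (H = -13*(-12 + 6*2) = -13*(-12 + 12) = -13*0 = 0)
Q(H) - 1*4232 = 0 - 1*4232 = 0 - 4232 = -4232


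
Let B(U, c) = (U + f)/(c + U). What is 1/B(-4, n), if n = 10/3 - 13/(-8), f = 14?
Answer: 23/240 ≈ 0.095833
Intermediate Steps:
n = 119/24 (n = 10*(⅓) - 13*(-⅛) = 10/3 + 13/8 = 119/24 ≈ 4.9583)
B(U, c) = (14 + U)/(U + c) (B(U, c) = (U + 14)/(c + U) = (14 + U)/(U + c))
1/B(-4, n) = 1/((14 - 4)/(-4 + 119/24)) = 1/(10/(23/24)) = 1/((24/23)*10) = 1/(240/23) = 23/240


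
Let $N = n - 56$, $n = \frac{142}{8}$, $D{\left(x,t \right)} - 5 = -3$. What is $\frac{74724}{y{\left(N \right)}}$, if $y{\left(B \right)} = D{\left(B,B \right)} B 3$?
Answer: $- \frac{49816}{153} \approx -325.59$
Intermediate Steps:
$D{\left(x,t \right)} = 2$ ($D{\left(x,t \right)} = 5 - 3 = 2$)
$n = \frac{71}{4}$ ($n = 142 \cdot \frac{1}{8} = \frac{71}{4} \approx 17.75$)
$N = - \frac{153}{4}$ ($N = \frac{71}{4} - 56 = - \frac{153}{4} \approx -38.25$)
$y{\left(B \right)} = 6 B$ ($y{\left(B \right)} = 2 B 3 = 6 B$)
$\frac{74724}{y{\left(N \right)}} = \frac{74724}{6 \left(- \frac{153}{4}\right)} = \frac{74724}{- \frac{459}{2}} = 74724 \left(- \frac{2}{459}\right) = - \frac{49816}{153}$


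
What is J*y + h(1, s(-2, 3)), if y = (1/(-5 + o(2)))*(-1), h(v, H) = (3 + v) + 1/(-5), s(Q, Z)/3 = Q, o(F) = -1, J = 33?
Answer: 93/10 ≈ 9.3000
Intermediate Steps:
s(Q, Z) = 3*Q
h(v, H) = 14/5 + v (h(v, H) = (3 + v) - ⅕ = 14/5 + v)
y = ⅙ (y = (1/(-5 - 1))*(-1) = (1/(-6))*(-1) = (1*(-⅙))*(-1) = -⅙*(-1) = ⅙ ≈ 0.16667)
J*y + h(1, s(-2, 3)) = 33*(⅙) + (14/5 + 1) = 11/2 + 19/5 = 93/10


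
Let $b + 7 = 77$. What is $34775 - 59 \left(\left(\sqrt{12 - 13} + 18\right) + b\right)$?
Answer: $29583 - 59 i \approx 29583.0 - 59.0 i$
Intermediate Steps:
$b = 70$ ($b = -7 + 77 = 70$)
$34775 - 59 \left(\left(\sqrt{12 - 13} + 18\right) + b\right) = 34775 - 59 \left(\left(\sqrt{12 - 13} + 18\right) + 70\right) = 34775 - 59 \left(\left(\sqrt{-1} + 18\right) + 70\right) = 34775 - 59 \left(\left(i + 18\right) + 70\right) = 34775 - 59 \left(\left(18 + i\right) + 70\right) = 34775 - 59 \left(88 + i\right) = 34775 - \left(5192 + 59 i\right) = 29583 - 59 i$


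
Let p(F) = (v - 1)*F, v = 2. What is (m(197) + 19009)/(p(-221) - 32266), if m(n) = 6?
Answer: -19015/32487 ≈ -0.58531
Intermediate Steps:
p(F) = F (p(F) = (2 - 1)*F = 1*F = F)
(m(197) + 19009)/(p(-221) - 32266) = (6 + 19009)/(-221 - 32266) = 19015/(-32487) = 19015*(-1/32487) = -19015/32487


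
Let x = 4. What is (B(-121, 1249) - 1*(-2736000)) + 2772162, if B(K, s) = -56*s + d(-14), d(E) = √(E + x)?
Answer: 5438218 + I*√10 ≈ 5.4382e+6 + 3.1623*I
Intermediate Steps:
d(E) = √(4 + E) (d(E) = √(E + 4) = √(4 + E))
B(K, s) = -56*s + I*√10 (B(K, s) = -56*s + √(4 - 14) = -56*s + √(-10) = -56*s + I*√10)
(B(-121, 1249) - 1*(-2736000)) + 2772162 = ((-56*1249 + I*√10) - 1*(-2736000)) + 2772162 = ((-69944 + I*√10) + 2736000) + 2772162 = (2666056 + I*√10) + 2772162 = 5438218 + I*√10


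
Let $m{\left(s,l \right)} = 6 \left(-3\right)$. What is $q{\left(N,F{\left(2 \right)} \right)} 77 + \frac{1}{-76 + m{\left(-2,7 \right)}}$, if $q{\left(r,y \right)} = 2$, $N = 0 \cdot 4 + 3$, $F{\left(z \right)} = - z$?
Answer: $\frac{14475}{94} \approx 153.99$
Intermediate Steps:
$m{\left(s,l \right)} = -18$
$N = 3$ ($N = 0 + 3 = 3$)
$q{\left(N,F{\left(2 \right)} \right)} 77 + \frac{1}{-76 + m{\left(-2,7 \right)}} = 2 \cdot 77 + \frac{1}{-76 - 18} = 154 + \frac{1}{-94} = 154 - \frac{1}{94} = \frac{14475}{94}$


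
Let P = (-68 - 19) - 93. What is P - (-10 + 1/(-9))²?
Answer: -22861/81 ≈ -282.23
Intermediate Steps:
P = -180 (P = -87 - 93 = -180)
P - (-10 + 1/(-9))² = -180 - (-10 + 1/(-9))² = -180 - (-10 - ⅑)² = -180 - (-91/9)² = -180 - 1*8281/81 = -180 - 8281/81 = -22861/81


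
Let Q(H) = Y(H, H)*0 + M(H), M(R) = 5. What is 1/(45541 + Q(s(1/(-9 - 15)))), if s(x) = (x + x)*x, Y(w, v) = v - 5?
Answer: 1/45546 ≈ 2.1956e-5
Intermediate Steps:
Y(w, v) = -5 + v
s(x) = 2*x² (s(x) = (2*x)*x = 2*x²)
Q(H) = 5 (Q(H) = (-5 + H)*0 + 5 = 0 + 5 = 5)
1/(45541 + Q(s(1/(-9 - 15)))) = 1/(45541 + 5) = 1/45546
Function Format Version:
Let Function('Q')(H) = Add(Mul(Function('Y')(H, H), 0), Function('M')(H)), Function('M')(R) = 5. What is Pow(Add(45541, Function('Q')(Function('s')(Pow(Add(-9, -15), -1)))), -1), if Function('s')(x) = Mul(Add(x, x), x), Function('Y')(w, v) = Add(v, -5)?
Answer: Rational(1, 45546) ≈ 2.1956e-5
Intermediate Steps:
Function('Y')(w, v) = Add(-5, v)
Function('s')(x) = Mul(2, Pow(x, 2)) (Function('s')(x) = Mul(Mul(2, x), x) = Mul(2, Pow(x, 2)))
Function('Q')(H) = 5 (Function('Q')(H) = Add(Mul(Add(-5, H), 0), 5) = Add(0, 5) = 5)
Pow(Add(45541, Function('Q')(Function('s')(Pow(Add(-9, -15), -1)))), -1) = Pow(Add(45541, 5), -1) = Pow(45546, -1) = Rational(1, 45546)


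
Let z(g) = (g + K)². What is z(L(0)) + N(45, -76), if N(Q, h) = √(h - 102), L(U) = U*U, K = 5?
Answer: 25 + I*√178 ≈ 25.0 + 13.342*I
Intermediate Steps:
L(U) = U²
N(Q, h) = √(-102 + h)
z(g) = (5 + g)² (z(g) = (g + 5)² = (5 + g)²)
z(L(0)) + N(45, -76) = (5 + 0²)² + √(-102 - 76) = (5 + 0)² + √(-178) = 5² + I*√178 = 25 + I*√178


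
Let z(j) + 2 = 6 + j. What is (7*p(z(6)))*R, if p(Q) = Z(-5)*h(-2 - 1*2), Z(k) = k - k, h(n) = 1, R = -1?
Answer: 0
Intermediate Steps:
z(j) = 4 + j (z(j) = -2 + (6 + j) = 4 + j)
Z(k) = 0
p(Q) = 0 (p(Q) = 0*1 = 0)
(7*p(z(6)))*R = (7*0)*(-1) = 0*(-1) = 0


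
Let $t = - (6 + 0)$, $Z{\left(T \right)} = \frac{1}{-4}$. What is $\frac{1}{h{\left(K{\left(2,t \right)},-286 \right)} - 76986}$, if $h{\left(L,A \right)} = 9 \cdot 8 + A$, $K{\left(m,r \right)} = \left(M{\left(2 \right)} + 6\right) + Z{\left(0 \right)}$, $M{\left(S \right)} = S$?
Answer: $- \frac{1}{77200} \approx -1.2953 \cdot 10^{-5}$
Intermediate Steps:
$Z{\left(T \right)} = - \frac{1}{4}$
$t = -6$ ($t = \left(-1\right) 6 = -6$)
$K{\left(m,r \right)} = \frac{31}{4}$ ($K{\left(m,r \right)} = \left(2 + 6\right) - \frac{1}{4} = 8 - \frac{1}{4} = \frac{31}{4}$)
$h{\left(L,A \right)} = 72 + A$
$\frac{1}{h{\left(K{\left(2,t \right)},-286 \right)} - 76986} = \frac{1}{\left(72 - 286\right) - 76986} = \frac{1}{-214 - 76986} = \frac{1}{-77200} = - \frac{1}{77200}$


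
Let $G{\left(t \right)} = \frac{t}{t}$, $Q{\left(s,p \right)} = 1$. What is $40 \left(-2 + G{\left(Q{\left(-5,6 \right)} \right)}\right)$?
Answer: $-40$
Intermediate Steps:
$G{\left(t \right)} = 1$
$40 \left(-2 + G{\left(Q{\left(-5,6 \right)} \right)}\right) = 40 \left(-2 + 1\right) = 40 \left(-1\right) = -40$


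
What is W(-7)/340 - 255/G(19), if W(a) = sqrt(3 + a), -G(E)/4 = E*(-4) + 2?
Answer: -255/296 + I/170 ≈ -0.86149 + 0.0058824*I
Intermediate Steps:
G(E) = -8 + 16*E (G(E) = -4*(E*(-4) + 2) = -4*(-4*E + 2) = -4*(2 - 4*E) = -8 + 16*E)
W(-7)/340 - 255/G(19) = sqrt(3 - 7)/340 - 255/(-8 + 16*19) = sqrt(-4)*(1/340) - 255/(-8 + 304) = (2*I)*(1/340) - 255/296 = I/170 - 255*1/296 = I/170 - 255/296 = -255/296 + I/170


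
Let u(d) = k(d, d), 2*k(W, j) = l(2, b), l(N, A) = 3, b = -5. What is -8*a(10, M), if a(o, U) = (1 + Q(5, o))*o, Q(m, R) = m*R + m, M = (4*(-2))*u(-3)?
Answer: -4480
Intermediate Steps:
k(W, j) = 3/2 (k(W, j) = (½)*3 = 3/2)
u(d) = 3/2
M = -12 (M = (4*(-2))*(3/2) = -8*3/2 = -12)
Q(m, R) = m + R*m (Q(m, R) = R*m + m = m + R*m)
a(o, U) = o*(6 + 5*o) (a(o, U) = (1 + 5*(1 + o))*o = (1 + (5 + 5*o))*o = (6 + 5*o)*o = o*(6 + 5*o))
-8*a(10, M) = -80*(6 + 5*10) = -80*(6 + 50) = -80*56 = -8*560 = -4480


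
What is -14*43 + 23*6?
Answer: -464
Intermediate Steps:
-14*43 + 23*6 = -602 + 138 = -464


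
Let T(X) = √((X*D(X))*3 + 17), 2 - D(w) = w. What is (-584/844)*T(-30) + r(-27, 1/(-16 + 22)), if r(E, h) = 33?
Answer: 33 - 146*I*√2863/211 ≈ 33.0 - 37.024*I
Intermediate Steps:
D(w) = 2 - w
T(X) = √(17 + 3*X*(2 - X)) (T(X) = √((X*(2 - X))*3 + 17) = √(3*X*(2 - X) + 17) = √(17 + 3*X*(2 - X)))
(-584/844)*T(-30) + r(-27, 1/(-16 + 22)) = (-584/844)*√(17 - 3*(-30)*(-2 - 30)) + 33 = (-584*1/844)*√(17 - 3*(-30)*(-32)) + 33 = -146*√(17 - 2880)/211 + 33 = -146*I*√2863/211 + 33 = 33 - 146*I*√2863/211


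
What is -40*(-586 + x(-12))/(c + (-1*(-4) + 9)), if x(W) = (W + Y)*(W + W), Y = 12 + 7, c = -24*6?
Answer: -30160/131 ≈ -230.23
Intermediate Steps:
c = -144
Y = 19
x(W) = 2*W*(19 + W) (x(W) = (W + 19)*(W + W) = (19 + W)*(2*W) = 2*W*(19 + W))
-40*(-586 + x(-12))/(c + (-1*(-4) + 9)) = -40*(-586 + 2*(-12)*(19 - 12))/(-144 + (-1*(-4) + 9)) = -40*(-586 + 2*(-12)*7)/(-144 + (4 + 9)) = -40*(-586 - 168)/(-144 + 13) = -(-30160)/(-131) = -(-30160)*(-1)/131 = -40*754/131 = -30160/131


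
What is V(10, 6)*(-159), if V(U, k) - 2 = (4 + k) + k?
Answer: -2862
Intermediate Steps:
V(U, k) = 6 + 2*k (V(U, k) = 2 + ((4 + k) + k) = 2 + (4 + 2*k) = 6 + 2*k)
V(10, 6)*(-159) = (6 + 2*6)*(-159) = (6 + 12)*(-159) = 18*(-159) = -2862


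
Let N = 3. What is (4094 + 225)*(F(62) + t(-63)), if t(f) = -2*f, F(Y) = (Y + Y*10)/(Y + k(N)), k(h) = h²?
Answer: 41583332/71 ≈ 5.8568e+5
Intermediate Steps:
F(Y) = 11*Y/(9 + Y) (F(Y) = (Y + Y*10)/(Y + 3²) = (Y + 10*Y)/(Y + 9) = (11*Y)/(9 + Y) = 11*Y/(9 + Y))
(4094 + 225)*(F(62) + t(-63)) = (4094 + 225)*(11*62/(9 + 62) - 2*(-63)) = 4319*(11*62/71 + 126) = 4319*(11*62*(1/71) + 126) = 4319*(682/71 + 126) = 4319*(9628/71) = 41583332/71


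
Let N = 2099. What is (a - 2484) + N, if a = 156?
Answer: -229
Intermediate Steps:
(a - 2484) + N = (156 - 2484) + 2099 = -2328 + 2099 = -229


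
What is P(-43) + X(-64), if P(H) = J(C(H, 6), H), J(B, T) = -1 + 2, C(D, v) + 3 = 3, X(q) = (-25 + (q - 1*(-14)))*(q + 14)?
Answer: 3751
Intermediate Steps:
X(q) = (-11 + q)*(14 + q) (X(q) = (-25 + (q + 14))*(14 + q) = (-25 + (14 + q))*(14 + q) = (-11 + q)*(14 + q))
C(D, v) = 0 (C(D, v) = -3 + 3 = 0)
J(B, T) = 1
P(H) = 1
P(-43) + X(-64) = 1 + (-154 + (-64)**2 + 3*(-64)) = 1 + (-154 + 4096 - 192) = 1 + 3750 = 3751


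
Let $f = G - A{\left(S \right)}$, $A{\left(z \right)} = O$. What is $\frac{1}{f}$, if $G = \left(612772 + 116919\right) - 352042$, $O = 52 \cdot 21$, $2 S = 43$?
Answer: $\frac{1}{376557} \approx 2.6556 \cdot 10^{-6}$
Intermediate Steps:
$S = \frac{43}{2}$ ($S = \frac{1}{2} \cdot 43 = \frac{43}{2} \approx 21.5$)
$O = 1092$
$A{\left(z \right)} = 1092$
$G = 377649$ ($G = 729691 - 352042 = 377649$)
$f = 376557$ ($f = 377649 - 1092 = 376557$)
$\frac{1}{f} = \frac{1}{376557}$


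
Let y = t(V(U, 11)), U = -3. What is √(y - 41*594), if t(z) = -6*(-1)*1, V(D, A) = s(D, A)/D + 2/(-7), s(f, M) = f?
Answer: 2*I*√6087 ≈ 156.04*I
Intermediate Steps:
V(D, A) = 5/7 (V(D, A) = D/D + 2/(-7) = 1 + 2*(-⅐) = 1 - 2/7 = 5/7)
t(z) = 6 (t(z) = 6*1 = 6)
y = 6
√(y - 41*594) = √(6 - 41*594) = √(6 - 24354) = √(-24348) = 2*I*√6087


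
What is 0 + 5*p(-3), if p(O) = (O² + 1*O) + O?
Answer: 15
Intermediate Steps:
p(O) = O² + 2*O (p(O) = (O² + O) + O = (O + O²) + O = O² + 2*O)
0 + 5*p(-3) = 0 + 5*(-3*(2 - 3)) = 0 + 5*(-3*(-1)) = 0 + 5*3 = 0 + 15 = 15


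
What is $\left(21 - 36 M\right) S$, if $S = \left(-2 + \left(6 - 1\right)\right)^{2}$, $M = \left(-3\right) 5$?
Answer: $5049$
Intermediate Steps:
$M = -15$
$S = 9$ ($S = \left(-2 + 5\right)^{2} = 3^{2} = 9$)
$\left(21 - 36 M\right) S = \left(21 - -540\right) 9 = \left(21 + 540\right) 9 = 561 \cdot 9 = 5049$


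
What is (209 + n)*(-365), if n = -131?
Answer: -28470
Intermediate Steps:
(209 + n)*(-365) = (209 - 131)*(-365) = 78*(-365) = -28470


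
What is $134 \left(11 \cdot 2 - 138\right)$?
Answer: $-15544$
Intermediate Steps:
$134 \left(11 \cdot 2 - 138\right) = 134 \left(22 - 138\right) = 134 \left(-116\right) = -15544$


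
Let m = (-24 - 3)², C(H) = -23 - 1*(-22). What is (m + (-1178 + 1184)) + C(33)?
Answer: 734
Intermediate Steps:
C(H) = -1 (C(H) = -23 + 22 = -1)
m = 729 (m = (-27)² = 729)
(m + (-1178 + 1184)) + C(33) = (729 + (-1178 + 1184)) - 1 = (729 + 6) - 1 = 735 - 1 = 734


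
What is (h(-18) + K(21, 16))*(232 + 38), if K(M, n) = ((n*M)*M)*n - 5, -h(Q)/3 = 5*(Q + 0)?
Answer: 30553470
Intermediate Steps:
h(Q) = -15*Q (h(Q) = -15*(Q + 0) = -15*Q)
K(M, n) = -5 + M²*n² (K(M, n) = ((M*n)*M)*n - 5 = (n*M²)*n - 5 = M²*n² - 5 = -5 + M²*n²)
(h(-18) + K(21, 16))*(232 + 38) = (-15*(-18) + (-5 + 21²*16²))*(232 + 38) = (270 + (-5 + 441*256))*270 = (270 + (-5 + 112896))*270 = (270 + 112891)*270 = 113161*270 = 30553470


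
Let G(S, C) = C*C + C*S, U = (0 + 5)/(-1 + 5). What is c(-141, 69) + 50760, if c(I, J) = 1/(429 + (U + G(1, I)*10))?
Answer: 40167453964/791321 ≈ 50760.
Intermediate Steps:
U = 5/4 ≈ 1.2500
G(S, C) = C**2 + C*S
c(I, J) = 1/(1721/4 + 10*I*(1 + I)) (c(I, J) = 1/(429 + (5/4 + (I*(I + 1))*10)) = 1/(429 + (5/4 + (I*(1 + I))*10)) = 1/(429 + (5/4 + 10*I*(1 + I))) = 1/(1721/4 + 10*I*(1 + I)))
c(-141, 69) + 50760 = 4/(1721 + 40*(-141)*(1 - 141)) + 50760 = 4/(1721 + 40*(-141)*(-140)) + 50760 = 4/(1721 + 789600) + 50760 = 4/791321 + 50760 = 40167453964/791321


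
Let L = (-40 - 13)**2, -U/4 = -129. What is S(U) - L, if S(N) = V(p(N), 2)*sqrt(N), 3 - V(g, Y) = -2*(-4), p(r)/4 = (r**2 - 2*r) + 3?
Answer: -2809 - 10*sqrt(129) ≈ -2922.6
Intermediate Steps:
p(r) = 12 - 8*r + 4*r**2 (p(r) = 4*((r**2 - 2*r) + 3) = 4*(3 + r**2 - 2*r) = 12 - 8*r + 4*r**2)
U = 516 (U = -4*(-129) = 516)
V(g, Y) = -5 (V(g, Y) = 3 - (-2)*(-4) = 3 - 1*8 = 3 - 8 = -5)
S(N) = -5*sqrt(N)
L = 2809 (L = (-53)**2 = 2809)
S(U) - L = -10*sqrt(129) - 1*2809 = -10*sqrt(129) - 2809 = -2809 - 10*sqrt(129)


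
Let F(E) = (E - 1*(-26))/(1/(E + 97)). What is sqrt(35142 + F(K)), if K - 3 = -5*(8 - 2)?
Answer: 16*sqrt(137) ≈ 187.28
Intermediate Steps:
K = -27 (K = 3 - 5*(8 - 2) = 3 - 5*6 = 3 - 30 = -27)
F(E) = (26 + E)*(97 + E) (F(E) = (E + 26)/(1/(97 + E)) = (26 + E)*(97 + E))
sqrt(35142 + F(K)) = sqrt(35142 + (2522 + (-27)**2 + 123*(-27))) = sqrt(35142 + (2522 + 729 - 3321)) = sqrt(35142 - 70) = sqrt(35072) = 16*sqrt(137)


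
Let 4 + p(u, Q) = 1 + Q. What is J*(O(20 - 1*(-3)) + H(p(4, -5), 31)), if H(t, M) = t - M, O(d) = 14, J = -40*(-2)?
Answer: -2000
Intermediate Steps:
p(u, Q) = -3 + Q (p(u, Q) = -4 + (1 + Q) = -3 + Q)
J = 80
J*(O(20 - 1*(-3)) + H(p(4, -5), 31)) = 80*(14 + ((-3 - 5) - 1*31)) = 80*(14 + (-8 - 31)) = 80*(14 - 39) = 80*(-25) = -2000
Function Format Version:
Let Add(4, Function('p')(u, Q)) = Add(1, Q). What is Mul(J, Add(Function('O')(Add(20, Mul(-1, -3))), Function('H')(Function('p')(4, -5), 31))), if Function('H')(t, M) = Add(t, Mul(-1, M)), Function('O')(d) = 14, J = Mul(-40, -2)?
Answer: -2000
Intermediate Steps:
Function('p')(u, Q) = Add(-3, Q) (Function('p')(u, Q) = Add(-4, Add(1, Q)) = Add(-3, Q))
J = 80
Mul(J, Add(Function('O')(Add(20, Mul(-1, -3))), Function('H')(Function('p')(4, -5), 31))) = Mul(80, Add(14, Add(Add(-3, -5), Mul(-1, 31)))) = Mul(80, Add(14, Add(-8, -31))) = Mul(80, Add(14, -39)) = Mul(80, -25) = -2000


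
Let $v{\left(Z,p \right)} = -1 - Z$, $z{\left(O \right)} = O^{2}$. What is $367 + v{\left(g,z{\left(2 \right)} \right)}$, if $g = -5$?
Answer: $371$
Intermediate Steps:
$367 + v{\left(g,z{\left(2 \right)} \right)} = 367 - -4 = 367 + \left(-1 + 5\right) = 367 + 4 = 371$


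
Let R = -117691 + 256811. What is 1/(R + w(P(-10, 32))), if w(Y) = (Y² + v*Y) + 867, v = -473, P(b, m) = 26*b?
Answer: 1/330567 ≈ 3.0251e-6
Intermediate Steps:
R = 139120
w(Y) = 867 + Y² - 473*Y (w(Y) = (Y² - 473*Y) + 867 = 867 + Y² - 473*Y)
1/(R + w(P(-10, 32))) = 1/(139120 + (867 + (26*(-10))² - 12298*(-10))) = 1/(139120 + (867 + (-260)² - 473*(-260))) = 1/(139120 + (867 + 67600 + 122980)) = 1/(139120 + 191447) = 1/330567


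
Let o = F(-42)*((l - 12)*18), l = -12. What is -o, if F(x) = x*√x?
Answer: -18144*I*√42 ≈ -1.1759e+5*I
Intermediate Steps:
F(x) = x^(3/2)
o = 18144*I*√42 (o = (-42)^(3/2)*((-12 - 12)*18) = (-42*I*√42)*(-24*18) = -42*I*√42*(-432) = 18144*I*√42 ≈ 1.1759e+5*I)
-o = -18144*I*√42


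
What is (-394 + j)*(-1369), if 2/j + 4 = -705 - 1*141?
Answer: 229240419/425 ≈ 5.3939e+5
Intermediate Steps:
j = -1/425 (j = 2/(-4 + (-705 - 1*141)) = 2/(-4 + (-705 - 141)) = 2/(-4 - 846) = 2/(-850) = 2*(-1/850) = -1/425 ≈ -0.0023529)
(-394 + j)*(-1369) = (-394 - 1/425)*(-1369) = -167451/425*(-1369) = 229240419/425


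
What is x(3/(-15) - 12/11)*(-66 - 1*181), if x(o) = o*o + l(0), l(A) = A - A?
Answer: -1245127/3025 ≈ -411.61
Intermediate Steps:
l(A) = 0
x(o) = o² (x(o) = o*o + 0 = o² + 0 = o²)
x(3/(-15) - 12/11)*(-66 - 1*181) = (3/(-15) - 12/11)²*(-66 - 1*181) = (3*(-1/15) - 12*1/11)²*(-66 - 181) = (-⅕ - 12/11)²*(-247) = (-71/55)²*(-247) = (5041/3025)*(-247) = -1245127/3025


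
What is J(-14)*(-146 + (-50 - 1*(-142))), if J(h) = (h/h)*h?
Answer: 756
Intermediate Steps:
J(h) = h (J(h) = 1*h = h)
J(-14)*(-146 + (-50 - 1*(-142))) = -14*(-146 + (-50 - 1*(-142))) = -14*(-146 + (-50 + 142)) = -14*(-146 + 92) = -14*(-54) = 756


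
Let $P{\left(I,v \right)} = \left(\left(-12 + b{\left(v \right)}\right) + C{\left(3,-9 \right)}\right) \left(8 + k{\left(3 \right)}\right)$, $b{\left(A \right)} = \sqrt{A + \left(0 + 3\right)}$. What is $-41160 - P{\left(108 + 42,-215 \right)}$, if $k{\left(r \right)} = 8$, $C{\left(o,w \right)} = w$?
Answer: $-40824 - 32 i \sqrt{53} \approx -40824.0 - 232.96 i$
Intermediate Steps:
$b{\left(A \right)} = \sqrt{3 + A}$ ($b{\left(A \right)} = \sqrt{A + 3} = \sqrt{3 + A}$)
$P{\left(I,v \right)} = -336 + 16 \sqrt{3 + v}$ ($P{\left(I,v \right)} = \left(\left(-12 + \sqrt{3 + v}\right) - 9\right) \left(8 + 8\right) = \left(-21 + \sqrt{3 + v}\right) 16 = -336 + 16 \sqrt{3 + v}$)
$-41160 - P{\left(108 + 42,-215 \right)} = -41160 - \left(-336 + 16 \sqrt{3 - 215}\right) = -41160 - \left(-336 + 16 \sqrt{-212}\right) = -41160 - \left(-336 + 16 \cdot 2 i \sqrt{53}\right) = -41160 - \left(-336 + 32 i \sqrt{53}\right) = -41160 + \left(336 - 32 i \sqrt{53}\right) = -40824 - 32 i \sqrt{53}$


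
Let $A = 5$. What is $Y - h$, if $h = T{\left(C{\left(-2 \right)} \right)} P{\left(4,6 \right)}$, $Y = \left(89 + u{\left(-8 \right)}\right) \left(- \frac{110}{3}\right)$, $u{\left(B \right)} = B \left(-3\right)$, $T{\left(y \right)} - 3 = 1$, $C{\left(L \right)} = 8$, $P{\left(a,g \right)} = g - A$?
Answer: $- \frac{12442}{3} \approx -4147.3$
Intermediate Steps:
$P{\left(a,g \right)} = -5 + g$ ($P{\left(a,g \right)} = g - 5 = -5 + g$)
$T{\left(y \right)} = 4$ ($T{\left(y \right)} = 3 + 1 = 4$)
$u{\left(B \right)} = - 3 B$
$Y = - \frac{12430}{3}$ ($Y = \left(89 - -24\right) \left(- \frac{110}{3}\right) = \left(89 + 24\right) \left(\left(-110\right) \frac{1}{3}\right) = 113 \left(- \frac{110}{3}\right) = - \frac{12430}{3} \approx -4143.3$)
$h = 4$ ($h = 4 \left(-5 + 6\right) = 4 \cdot 1 = 4$)
$Y - h = - \frac{12430}{3} - 4 = - \frac{12442}{3}$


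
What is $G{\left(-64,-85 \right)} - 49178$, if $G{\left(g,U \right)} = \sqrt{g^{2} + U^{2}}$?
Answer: $-49178 + \sqrt{11321} \approx -49072.0$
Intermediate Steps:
$G{\left(g,U \right)} = \sqrt{U^{2} + g^{2}}$
$G{\left(-64,-85 \right)} - 49178 = \sqrt{\left(-85\right)^{2} + \left(-64\right)^{2}} - 49178 = \sqrt{7225 + 4096} - 49178 = \sqrt{11321} - 49178 = -49178 + \sqrt{11321}$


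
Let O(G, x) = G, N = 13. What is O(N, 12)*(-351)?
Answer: -4563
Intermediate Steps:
O(N, 12)*(-351) = 13*(-351) = -4563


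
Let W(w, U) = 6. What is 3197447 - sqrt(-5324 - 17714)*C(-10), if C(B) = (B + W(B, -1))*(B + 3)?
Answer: 3197447 - 28*I*sqrt(23038) ≈ 3.1974e+6 - 4249.9*I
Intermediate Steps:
C(B) = (3 + B)*(6 + B) (C(B) = (B + 6)*(B + 3) = (6 + B)*(3 + B) = (3 + B)*(6 + B))
3197447 - sqrt(-5324 - 17714)*C(-10) = 3197447 - sqrt(-5324 - 17714)*(18 + (-10)**2 + 9*(-10)) = 3197447 - sqrt(-23038)*(18 + 100 - 90) = 3197447 - I*sqrt(23038)*28 = 3197447 - 28*I*sqrt(23038)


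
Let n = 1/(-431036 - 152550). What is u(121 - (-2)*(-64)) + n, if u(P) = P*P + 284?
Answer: 194334137/583586 ≈ 333.00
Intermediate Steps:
u(P) = 284 + P**2 (u(P) = P**2 + 284 = 284 + P**2)
n = -1/583586 (n = 1/(-583586) = -1/583586 ≈ -1.7135e-6)
u(121 - (-2)*(-64)) + n = (284 + (121 - (-2)*(-64))**2) - 1/583586 = (284 + (121 - 1*128)**2) - 1/583586 = (284 + (121 - 128)**2) - 1/583586 = (284 + (-7)**2) - 1/583586 = (284 + 49) - 1/583586 = 333 - 1/583586 = 194334137/583586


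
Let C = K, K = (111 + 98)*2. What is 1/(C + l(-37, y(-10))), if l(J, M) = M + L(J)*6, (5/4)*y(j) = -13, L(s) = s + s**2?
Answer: 5/41998 ≈ 0.00011905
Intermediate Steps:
y(j) = -52/5 (y(j) = (4/5)*(-13) = -52/5)
K = 418 (K = 209*2 = 418)
C = 418
l(J, M) = M + 6*J*(1 + J) (l(J, M) = M + (J*(1 + J))*6 = M + 6*J*(1 + J))
1/(C + l(-37, y(-10))) = 1/(418 + (-52/5 + 6*(-37)*(1 - 37))) = 1/(418 + (-52/5 + 6*(-37)*(-36))) = 1/(418 + (-52/5 + 7992)) = 1/(418 + 39908/5) = 1/(41998/5) = 5/41998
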